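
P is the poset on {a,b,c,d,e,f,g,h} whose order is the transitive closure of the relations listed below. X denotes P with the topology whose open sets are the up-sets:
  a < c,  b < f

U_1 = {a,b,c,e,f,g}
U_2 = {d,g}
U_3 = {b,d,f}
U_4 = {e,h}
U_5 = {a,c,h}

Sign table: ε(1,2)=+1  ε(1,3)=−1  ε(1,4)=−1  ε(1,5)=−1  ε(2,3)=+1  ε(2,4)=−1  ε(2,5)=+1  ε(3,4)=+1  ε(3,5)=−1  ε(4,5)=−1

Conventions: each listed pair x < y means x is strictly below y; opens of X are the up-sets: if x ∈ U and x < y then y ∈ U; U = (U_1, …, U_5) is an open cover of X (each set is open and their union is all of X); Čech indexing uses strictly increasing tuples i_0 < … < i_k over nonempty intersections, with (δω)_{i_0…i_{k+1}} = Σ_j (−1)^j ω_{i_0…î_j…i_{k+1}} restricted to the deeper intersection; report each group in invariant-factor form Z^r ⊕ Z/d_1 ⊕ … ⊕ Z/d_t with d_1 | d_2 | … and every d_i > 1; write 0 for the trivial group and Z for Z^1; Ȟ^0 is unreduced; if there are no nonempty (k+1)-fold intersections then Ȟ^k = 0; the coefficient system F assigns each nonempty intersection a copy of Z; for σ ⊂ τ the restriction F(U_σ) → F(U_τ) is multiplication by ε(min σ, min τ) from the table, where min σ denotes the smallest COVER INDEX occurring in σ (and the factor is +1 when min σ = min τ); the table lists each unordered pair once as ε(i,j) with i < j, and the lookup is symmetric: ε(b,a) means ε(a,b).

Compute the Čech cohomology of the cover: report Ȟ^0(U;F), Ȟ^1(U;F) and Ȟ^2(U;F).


cover nerve:
  U12={g} U13={b,f} U14={e} U15={a,c} U23={d} U45={h}
C dims 5,6; δ0: rk 5, SNF 1^4·2
Ȟ^0: (5−5)−0=0 ⇒ 0
Ȟ^1: (6−0)−5=1 plus torsion [2] ⇒ Z ⊕ Z/2
Ȟ^2: (0−0)−0=0 ⇒ 0

Ȟ^0(U;F) ≅ 0, Ȟ^1(U;F) ≅ Z ⊕ Z/2 and Ȟ^2(U;F) ≅ 0


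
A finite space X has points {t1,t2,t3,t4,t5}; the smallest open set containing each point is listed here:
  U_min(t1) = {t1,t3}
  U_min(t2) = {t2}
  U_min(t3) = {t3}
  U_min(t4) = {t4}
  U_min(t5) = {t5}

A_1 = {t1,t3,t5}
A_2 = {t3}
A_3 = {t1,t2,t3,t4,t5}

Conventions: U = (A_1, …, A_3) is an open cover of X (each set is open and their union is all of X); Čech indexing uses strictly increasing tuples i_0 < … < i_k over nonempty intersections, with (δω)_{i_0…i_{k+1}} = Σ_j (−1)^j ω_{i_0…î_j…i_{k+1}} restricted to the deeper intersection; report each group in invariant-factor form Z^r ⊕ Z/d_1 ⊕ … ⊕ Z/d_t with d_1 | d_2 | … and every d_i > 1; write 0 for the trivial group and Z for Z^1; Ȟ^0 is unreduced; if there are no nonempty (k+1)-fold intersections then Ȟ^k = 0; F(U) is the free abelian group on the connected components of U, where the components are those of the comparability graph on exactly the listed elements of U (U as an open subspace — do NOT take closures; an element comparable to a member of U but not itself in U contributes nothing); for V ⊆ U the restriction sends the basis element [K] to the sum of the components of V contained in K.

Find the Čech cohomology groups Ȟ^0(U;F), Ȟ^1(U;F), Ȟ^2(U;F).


cover nerve:
  A12={t3} A13={t1,t3,t5} A23={t3}
  A123={t3}
components per intersection:
  A1: {t1,t3} {t5}
  A2: {t3}
  A3: {t1,t3} {t2} {t4} {t5}
  A12: {t3}
  A13: {t1,t3} {t5}
  A23: {t3}
  A123: {t3}
C dims 7,4,1; δ0: rk 3, SNF 1^3; δ1: rk 1, SNF 1^1
Ȟ^0: (7−3)−0=4 ⇒ Z^4
Ȟ^1: (4−1)−3=0 ⇒ 0
Ȟ^2: (1−0)−1=0 ⇒ 0

Ȟ^0 = Z^4, Ȟ^1 = 0 and Ȟ^2 = 0


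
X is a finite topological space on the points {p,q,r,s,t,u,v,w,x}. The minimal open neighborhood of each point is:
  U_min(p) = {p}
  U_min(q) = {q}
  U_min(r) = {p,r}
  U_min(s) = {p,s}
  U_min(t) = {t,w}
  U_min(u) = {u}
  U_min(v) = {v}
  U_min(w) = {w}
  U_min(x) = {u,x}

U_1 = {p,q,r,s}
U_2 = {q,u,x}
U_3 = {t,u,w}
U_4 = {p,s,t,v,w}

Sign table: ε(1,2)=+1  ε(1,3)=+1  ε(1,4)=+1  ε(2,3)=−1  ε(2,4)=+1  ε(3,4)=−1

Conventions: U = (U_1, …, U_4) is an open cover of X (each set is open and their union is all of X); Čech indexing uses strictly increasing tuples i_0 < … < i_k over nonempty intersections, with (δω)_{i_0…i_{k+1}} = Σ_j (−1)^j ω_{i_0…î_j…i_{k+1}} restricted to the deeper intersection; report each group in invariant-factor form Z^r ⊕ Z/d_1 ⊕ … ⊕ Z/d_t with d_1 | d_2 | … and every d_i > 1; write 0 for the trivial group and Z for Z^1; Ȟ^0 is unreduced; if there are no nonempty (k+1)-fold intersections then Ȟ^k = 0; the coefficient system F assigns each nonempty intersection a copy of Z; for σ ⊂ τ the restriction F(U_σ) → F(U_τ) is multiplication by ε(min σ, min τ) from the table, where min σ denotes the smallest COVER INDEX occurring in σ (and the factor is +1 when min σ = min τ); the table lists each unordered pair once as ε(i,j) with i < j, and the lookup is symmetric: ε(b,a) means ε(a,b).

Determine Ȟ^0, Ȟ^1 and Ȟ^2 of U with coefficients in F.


Ȟ^0 = Z, Ȟ^1 = Z and Ȟ^2 = 0

cover nerve:
  U12={q} U14={p,s} U23={u} U34={t,w}
C dims 4,4; δ0: rk 3, SNF 1^3
Ȟ^0: (4−3)−0=1 ⇒ Z
Ȟ^1: (4−0)−3=1 ⇒ Z
Ȟ^2: (0−0)−0=0 ⇒ 0


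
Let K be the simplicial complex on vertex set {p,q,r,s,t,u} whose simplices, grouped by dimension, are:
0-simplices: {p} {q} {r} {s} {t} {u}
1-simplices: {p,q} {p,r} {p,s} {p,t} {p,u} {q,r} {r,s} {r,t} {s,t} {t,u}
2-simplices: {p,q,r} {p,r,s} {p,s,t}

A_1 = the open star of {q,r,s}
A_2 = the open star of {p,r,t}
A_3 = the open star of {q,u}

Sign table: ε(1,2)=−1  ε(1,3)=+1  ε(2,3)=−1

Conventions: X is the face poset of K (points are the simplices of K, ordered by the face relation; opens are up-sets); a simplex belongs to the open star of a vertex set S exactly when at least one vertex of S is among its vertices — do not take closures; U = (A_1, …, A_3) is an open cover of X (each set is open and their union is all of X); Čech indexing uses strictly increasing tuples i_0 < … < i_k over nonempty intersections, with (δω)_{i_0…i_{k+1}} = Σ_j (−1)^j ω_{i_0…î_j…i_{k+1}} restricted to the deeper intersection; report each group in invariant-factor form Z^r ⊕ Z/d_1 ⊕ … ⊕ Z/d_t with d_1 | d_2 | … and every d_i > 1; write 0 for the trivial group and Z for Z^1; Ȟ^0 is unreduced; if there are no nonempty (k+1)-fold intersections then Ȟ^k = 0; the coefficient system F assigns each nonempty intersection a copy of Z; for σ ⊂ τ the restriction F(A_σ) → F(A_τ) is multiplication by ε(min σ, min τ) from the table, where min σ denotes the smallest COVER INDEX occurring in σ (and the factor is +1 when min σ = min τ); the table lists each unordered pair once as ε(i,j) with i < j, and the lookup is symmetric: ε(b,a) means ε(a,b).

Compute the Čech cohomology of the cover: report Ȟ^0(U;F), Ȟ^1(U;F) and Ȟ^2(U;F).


intersection data:
  A1={{q},{r},{s},{p,q},{p,r},{p,s},{q,r},{r,s},{r,t},{s,t},{p,q,r},{p,r,s},{p,s,t}} A2={{p},{r},{t},{p,q},{p,r},{p,s},{p,t},{p,u},{q,r},{r,s},{r,t},{s,t},{t,u},{p,q,r},{p,r,s},{p,s,t}} A3={{q},{u},{p,q},{p,u},{q,r},{t,u},{p,q,r}}
  A12={{r},{p,q},{p,r},{p,s},{q,r},{r,s},{r,t},{s,t},{p,q,r},{p,r,s},{p,s,t}} A13={{q},{p,q},{q,r},{p,q,r}} A23={{p,q},{p,u},{q,r},{t,u},{p,q,r}}
  A123={{p,q},{q,r},{p,q,r}}
C dims 3,3,1; δ0: rk 2, SNF 1^2; δ1: rk 1, SNF 1^1
Ȟ^0 = (3 − 2) − 0 = 1, so Ȟ^0 ≅ Z
Ȟ^1 = (3 − 1) − 2 = 0, so Ȟ^1 ≅ 0
Ȟ^2 = (1 − 0) − 1 = 0, so Ȟ^2 ≅ 0

Ȟ^0 ≅ Z, Ȟ^1 ≅ 0, Ȟ^2 ≅ 0


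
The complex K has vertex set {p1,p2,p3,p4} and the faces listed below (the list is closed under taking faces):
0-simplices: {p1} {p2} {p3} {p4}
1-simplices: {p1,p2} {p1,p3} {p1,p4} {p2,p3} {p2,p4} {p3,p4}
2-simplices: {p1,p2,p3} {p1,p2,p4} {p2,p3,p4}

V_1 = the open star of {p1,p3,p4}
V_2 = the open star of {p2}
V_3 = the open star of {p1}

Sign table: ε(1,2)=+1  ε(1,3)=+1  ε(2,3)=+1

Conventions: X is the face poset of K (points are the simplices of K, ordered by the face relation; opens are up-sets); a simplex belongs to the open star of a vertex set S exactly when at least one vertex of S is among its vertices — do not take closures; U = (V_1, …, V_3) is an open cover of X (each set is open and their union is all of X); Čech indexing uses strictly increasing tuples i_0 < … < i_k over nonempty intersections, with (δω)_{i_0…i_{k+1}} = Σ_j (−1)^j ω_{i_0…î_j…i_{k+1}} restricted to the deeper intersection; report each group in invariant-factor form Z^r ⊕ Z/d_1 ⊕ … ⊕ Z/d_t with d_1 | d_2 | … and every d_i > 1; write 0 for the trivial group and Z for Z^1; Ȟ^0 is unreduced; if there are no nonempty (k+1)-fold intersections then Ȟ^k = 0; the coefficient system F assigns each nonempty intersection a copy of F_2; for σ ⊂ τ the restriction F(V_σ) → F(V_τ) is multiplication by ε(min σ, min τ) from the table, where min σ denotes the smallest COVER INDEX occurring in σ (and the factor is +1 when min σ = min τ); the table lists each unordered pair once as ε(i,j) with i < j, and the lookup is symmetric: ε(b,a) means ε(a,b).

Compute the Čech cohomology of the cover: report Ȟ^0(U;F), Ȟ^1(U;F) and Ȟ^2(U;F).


Ȟ^0 = Z/2, Ȟ^1 = 0 and Ȟ^2 = 0

nerve of the cover:
  V1={{p1},{p3},{p4},{p1,p2},{p1,p3},{p1,p4},{p2,p3},{p2,p4},{p3,p4},{p1,p2,p3},{p1,p2,p4},{p2,p3,p4}} V2={{p2},{p1,p2},{p2,p3},{p2,p4},{p1,p2,p3},{p1,p2,p4},{p2,p3,p4}} V3={{p1},{p1,p2},{p1,p3},{p1,p4},{p1,p2,p3},{p1,p2,p4}}
  V12={{p1,p2},{p2,p3},{p2,p4},{p1,p2,p3},{p1,p2,p4},{p2,p3,p4}} V13={{p1},{p1,p2},{p1,p3},{p1,p4},{p1,p2,p3},{p1,p2,p4}} V23={{p1,p2},{p1,p2,p3},{p1,p2,p4}}
  V123={{p1,p2},{p1,p2,p3},{p1,p2,p4}}
C dims 3,3,1; δ0: rk_F2 2; δ1: rk_F2 1
Ȟ^0 = (3 − 2) − 0 = 1, so Ȟ^0 ≅ Z/2
Ȟ^1 = (3 − 1) − 2 = 0, so Ȟ^1 ≅ 0
Ȟ^2 = (1 − 0) − 1 = 0, so Ȟ^2 ≅ 0


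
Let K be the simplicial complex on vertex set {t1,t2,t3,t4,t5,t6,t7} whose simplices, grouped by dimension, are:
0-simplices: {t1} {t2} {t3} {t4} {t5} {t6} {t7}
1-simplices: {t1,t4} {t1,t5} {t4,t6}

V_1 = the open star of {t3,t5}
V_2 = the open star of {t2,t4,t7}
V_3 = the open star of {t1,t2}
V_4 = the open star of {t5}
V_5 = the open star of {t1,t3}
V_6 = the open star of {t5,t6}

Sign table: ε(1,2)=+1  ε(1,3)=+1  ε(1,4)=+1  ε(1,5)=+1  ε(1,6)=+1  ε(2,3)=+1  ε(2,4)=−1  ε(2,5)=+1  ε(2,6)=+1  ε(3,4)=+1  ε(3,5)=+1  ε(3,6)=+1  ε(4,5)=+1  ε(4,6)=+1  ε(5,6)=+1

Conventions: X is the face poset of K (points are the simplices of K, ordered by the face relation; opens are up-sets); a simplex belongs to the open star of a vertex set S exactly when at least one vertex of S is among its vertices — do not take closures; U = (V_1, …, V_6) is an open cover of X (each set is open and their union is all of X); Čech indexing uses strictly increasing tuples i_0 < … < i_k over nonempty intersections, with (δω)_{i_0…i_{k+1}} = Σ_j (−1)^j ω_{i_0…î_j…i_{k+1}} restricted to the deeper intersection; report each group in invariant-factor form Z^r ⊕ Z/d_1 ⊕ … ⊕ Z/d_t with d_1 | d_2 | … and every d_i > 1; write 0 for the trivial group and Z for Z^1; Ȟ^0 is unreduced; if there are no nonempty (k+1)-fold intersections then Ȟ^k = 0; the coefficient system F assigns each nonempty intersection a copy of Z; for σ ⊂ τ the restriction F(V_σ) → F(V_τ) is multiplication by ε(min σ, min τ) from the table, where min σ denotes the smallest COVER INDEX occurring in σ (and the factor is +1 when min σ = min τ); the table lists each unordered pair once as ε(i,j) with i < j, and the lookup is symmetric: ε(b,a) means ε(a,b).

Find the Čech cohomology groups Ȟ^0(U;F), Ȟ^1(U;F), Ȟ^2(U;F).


Ȟ^0(U;F) ≅ Z,  Ȟ^1(U;F) ≅ Z,  Ȟ^2(U;F) ≅ 0

nerve of the cover:
  V1={{t3},{t5},{t1,t5}} V2={{t2},{t4},{t7},{t1,t4},{t4,t6}} V3={{t1},{t2},{t1,t4},{t1,t5}} V4={{t5},{t1,t5}} V5={{t1},{t3},{t1,t4},{t1,t5}} V6={{t5},{t6},{t1,t5},{t4,t6}}
  V13={{t1,t5}} V14={{t5},{t1,t5}} V15={{t3},{t1,t5}} V16={{t5},{t1,t5}} V23={{t2},{t1,t4}} V25={{t1,t4}} V26={{t4,t6}} V34={{t1,t5}} V35={{t1},{t1,t4},{t1,t5}} V36={{t1,t5}} V45={{t1,t5}} V46={{t5},{t1,t5}} V56={{t1,t5}}
  V134={{t1,t5}} V135={{t1,t5}} V136={{t1,t5}} V145={{t1,t5}} V146={{t5},{t1,t5}} V156={{t1,t5}} V235={{t1,t4}} V345={{t1,t5}} V346={{t1,t5}} V356={{t1,t5}} V456={{t1,t5}}
  V1345={{t1,t5}} V1346={{t1,t5}} V1356={{t1,t5}} V1456={{t1,t5}} V3456={{t1,t5}}
  V13456={{t1,t5}}
C dims 6,13,11,5; δ0: rk 5, SNF 1^5; δ1: rk 7, SNF 1^7; δ2: rk 4, SNF 1^4
Ȟ^0 = (6 − 5) − 0 = 1, so Ȟ^0 ≅ Z
Ȟ^1 = (13 − 7) − 5 = 1, so Ȟ^1 ≅ Z
Ȟ^2 = (11 − 4) − 7 = 0, so Ȟ^2 ≅ 0


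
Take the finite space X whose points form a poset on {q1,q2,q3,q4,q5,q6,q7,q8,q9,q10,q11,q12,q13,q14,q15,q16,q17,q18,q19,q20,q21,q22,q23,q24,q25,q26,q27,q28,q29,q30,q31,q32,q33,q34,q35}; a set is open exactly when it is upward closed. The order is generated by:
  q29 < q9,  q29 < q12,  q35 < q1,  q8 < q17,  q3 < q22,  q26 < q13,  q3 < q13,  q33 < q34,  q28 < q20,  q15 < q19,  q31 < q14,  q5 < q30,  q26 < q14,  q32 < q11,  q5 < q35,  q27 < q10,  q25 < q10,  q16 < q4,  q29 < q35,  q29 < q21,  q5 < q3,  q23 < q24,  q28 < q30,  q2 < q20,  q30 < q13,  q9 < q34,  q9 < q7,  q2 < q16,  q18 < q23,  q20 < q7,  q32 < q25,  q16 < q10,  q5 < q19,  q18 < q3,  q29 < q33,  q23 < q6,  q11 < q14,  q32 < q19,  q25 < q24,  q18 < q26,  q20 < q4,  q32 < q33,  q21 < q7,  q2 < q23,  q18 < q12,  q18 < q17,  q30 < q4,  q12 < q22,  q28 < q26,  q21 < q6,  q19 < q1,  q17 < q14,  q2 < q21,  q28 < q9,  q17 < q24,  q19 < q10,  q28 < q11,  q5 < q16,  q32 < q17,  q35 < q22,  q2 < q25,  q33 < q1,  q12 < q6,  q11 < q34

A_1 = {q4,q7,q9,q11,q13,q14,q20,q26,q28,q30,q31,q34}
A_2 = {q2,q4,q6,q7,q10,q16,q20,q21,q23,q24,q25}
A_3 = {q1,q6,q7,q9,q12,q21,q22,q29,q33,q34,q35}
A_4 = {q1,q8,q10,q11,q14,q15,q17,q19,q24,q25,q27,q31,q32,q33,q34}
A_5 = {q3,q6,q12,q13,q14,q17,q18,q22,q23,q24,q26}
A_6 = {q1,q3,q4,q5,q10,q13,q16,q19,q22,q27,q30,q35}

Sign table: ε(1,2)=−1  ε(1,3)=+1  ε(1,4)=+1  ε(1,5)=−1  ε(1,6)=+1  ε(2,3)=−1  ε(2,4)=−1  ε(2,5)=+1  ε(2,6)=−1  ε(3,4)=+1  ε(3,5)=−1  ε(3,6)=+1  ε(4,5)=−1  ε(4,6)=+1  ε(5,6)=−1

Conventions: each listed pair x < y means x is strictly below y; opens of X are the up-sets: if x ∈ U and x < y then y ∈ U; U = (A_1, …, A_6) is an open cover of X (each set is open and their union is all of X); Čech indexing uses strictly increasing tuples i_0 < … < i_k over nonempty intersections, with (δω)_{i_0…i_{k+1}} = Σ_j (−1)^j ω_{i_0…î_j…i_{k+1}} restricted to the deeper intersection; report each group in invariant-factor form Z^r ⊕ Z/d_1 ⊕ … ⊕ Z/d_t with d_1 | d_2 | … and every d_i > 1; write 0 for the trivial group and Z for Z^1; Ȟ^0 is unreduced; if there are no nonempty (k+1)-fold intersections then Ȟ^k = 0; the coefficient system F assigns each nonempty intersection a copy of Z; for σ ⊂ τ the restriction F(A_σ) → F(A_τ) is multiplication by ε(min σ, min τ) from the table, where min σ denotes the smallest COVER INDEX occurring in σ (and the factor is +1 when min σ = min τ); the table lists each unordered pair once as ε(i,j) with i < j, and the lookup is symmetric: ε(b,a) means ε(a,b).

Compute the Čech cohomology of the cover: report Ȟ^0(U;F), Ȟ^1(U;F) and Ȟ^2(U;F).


Ȟ^0 ≅ Z; Ȟ^1 ≅ 0; Ȟ^2 ≅ Z/2

intersection data:
  A12={q4,q7,q20} A13={q7,q9,q34} A14={q11,q14,q31,q34} A15={q13,q14,q26} A16={q4,q13,q30} A23={q6,q7,q21} A24={q10,q24,q25} A25={q6,q23,q24} A26={q4,q10,q16} A34={q1,q33,q34} A35={q6,q12,q22} A36={q1,q22,q35} A45={q14,q17,q24} A46={q1,q10,q19,q27} A56={q3,q13,q22}
  A123={q7} A126={q4} A134={q34} A145={q14} A156={q13} A235={q6} A245={q24} A246={q10} A346={q1} A356={q22}
C dims 6,15,10; δ0: rk 5, SNF 1^5; δ1: rk 10, SNF 1^9·2
Ȟ^0 = (6 − 5) − 0 = 1, so Ȟ^0 ≅ Z
Ȟ^1 = (15 − 10) − 5 = 0, so Ȟ^1 ≅ 0
Ȟ^2 = (10 − 0) − 10 = 0 plus torsion [2], so Ȟ^2 ≅ Z/2


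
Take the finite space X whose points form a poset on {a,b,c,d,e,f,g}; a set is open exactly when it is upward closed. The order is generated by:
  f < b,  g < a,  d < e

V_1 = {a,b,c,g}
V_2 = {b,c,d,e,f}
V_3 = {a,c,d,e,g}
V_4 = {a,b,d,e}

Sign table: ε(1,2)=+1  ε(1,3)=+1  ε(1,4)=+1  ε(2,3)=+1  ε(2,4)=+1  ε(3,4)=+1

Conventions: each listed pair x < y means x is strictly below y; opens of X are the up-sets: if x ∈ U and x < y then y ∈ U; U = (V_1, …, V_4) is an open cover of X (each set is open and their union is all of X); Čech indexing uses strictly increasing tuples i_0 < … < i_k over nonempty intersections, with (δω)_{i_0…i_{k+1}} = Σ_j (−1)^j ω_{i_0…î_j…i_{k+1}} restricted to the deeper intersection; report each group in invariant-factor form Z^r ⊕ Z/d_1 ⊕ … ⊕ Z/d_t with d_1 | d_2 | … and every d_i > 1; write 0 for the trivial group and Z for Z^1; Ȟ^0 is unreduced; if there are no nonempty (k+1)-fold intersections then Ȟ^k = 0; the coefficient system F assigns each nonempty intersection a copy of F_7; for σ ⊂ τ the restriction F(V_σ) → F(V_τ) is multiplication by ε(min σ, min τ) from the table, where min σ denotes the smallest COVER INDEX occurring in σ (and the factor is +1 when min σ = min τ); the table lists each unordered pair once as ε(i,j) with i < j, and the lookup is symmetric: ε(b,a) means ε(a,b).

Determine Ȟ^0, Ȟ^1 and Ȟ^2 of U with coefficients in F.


cover nerve:
  V12={b,c} V13={a,c,g} V14={a,b} V23={c,d,e} V24={b,d,e} V34={a,d,e}
  V123={c} V124={b} V134={a} V234={d,e}
C dims 4,6,4; δ0: rk_F7 3; δ1: rk_F7 3
Ȟ^0: (4−3)−0=1 ⇒ Z/7
Ȟ^1: (6−3)−3=0 ⇒ 0
Ȟ^2: (4−0)−3=1 ⇒ Z/7

Ȟ^0(U;F) ≅ Z/7,  Ȟ^1(U;F) ≅ 0,  Ȟ^2(U;F) ≅ Z/7


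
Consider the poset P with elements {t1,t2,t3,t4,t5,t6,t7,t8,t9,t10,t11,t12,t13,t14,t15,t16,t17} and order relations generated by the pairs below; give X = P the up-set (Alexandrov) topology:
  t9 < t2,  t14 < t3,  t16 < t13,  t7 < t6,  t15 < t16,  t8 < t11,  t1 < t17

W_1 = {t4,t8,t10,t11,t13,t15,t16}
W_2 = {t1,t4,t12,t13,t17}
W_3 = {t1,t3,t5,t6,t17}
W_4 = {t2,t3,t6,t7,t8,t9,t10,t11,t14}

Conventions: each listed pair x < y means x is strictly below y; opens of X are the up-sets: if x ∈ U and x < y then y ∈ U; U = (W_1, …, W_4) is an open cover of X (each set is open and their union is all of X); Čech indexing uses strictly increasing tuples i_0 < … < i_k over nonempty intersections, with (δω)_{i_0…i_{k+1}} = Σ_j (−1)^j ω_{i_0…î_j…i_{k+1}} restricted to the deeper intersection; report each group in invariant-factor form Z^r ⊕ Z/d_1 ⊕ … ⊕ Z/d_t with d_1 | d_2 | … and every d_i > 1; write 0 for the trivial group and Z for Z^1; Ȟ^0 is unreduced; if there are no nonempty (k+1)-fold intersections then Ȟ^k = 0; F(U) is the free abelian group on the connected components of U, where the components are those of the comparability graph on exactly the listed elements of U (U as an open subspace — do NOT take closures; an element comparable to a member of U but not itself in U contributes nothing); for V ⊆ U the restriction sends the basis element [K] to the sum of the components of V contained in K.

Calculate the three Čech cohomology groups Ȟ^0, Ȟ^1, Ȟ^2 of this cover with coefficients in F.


nonempty intersections:
  W12={t4,t13} W14={t8,t10,t11} W23={t1,t17} W34={t3,t6}
components per intersection:
  W1: {t4} {t8,t11} {t10} {t13,t15,t16}
  W2: {t1,t17} {t4} {t12} {t13}
  W3: {t1,t17} {t3} {t5} {t6}
  W4: {t2,t9} {t3,t14} {t6,t7} {t8,t11} {t10}
  W12: {t4} {t13}
  W14: {t8,t11} {t10}
  W23: {t1,t17}
  W34: {t3} {t6}
C dims 17,7; δ0: rk 7, SNF 1^7
Ȟ^0: (17−7)−0=10 ⇒ Z^10
Ȟ^1: (7−0)−7=0 ⇒ 0
Ȟ^2: (0−0)−0=0 ⇒ 0

Ȟ^0(U;F) ≅ Z^10, Ȟ^1(U;F) ≅ 0, Ȟ^2(U;F) ≅ 0


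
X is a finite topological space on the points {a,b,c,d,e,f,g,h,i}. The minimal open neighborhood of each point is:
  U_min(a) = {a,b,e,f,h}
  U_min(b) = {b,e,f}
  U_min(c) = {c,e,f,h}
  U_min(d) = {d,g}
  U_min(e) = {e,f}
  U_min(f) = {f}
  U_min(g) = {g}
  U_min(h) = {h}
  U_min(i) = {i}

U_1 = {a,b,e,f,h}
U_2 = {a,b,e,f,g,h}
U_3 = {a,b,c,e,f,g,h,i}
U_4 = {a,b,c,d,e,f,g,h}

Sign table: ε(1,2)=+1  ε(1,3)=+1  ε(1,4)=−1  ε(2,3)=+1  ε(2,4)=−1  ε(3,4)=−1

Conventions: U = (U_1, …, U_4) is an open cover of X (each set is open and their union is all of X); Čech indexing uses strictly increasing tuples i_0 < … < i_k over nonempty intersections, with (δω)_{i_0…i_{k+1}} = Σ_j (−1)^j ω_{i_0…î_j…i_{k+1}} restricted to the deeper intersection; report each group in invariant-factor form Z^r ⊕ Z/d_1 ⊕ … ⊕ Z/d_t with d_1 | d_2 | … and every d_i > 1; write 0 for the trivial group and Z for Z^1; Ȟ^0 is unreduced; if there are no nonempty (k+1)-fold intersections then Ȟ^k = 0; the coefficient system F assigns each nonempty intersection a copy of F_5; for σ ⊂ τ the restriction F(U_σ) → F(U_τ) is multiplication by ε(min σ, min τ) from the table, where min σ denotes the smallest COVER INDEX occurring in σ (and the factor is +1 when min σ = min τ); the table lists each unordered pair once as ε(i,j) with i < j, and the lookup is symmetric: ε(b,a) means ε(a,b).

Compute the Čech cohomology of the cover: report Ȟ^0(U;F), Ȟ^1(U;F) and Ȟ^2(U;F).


nonempty intersections:
  U12={a,b,e,f,h} U13={a,b,e,f,h} U14={a,b,e,f,h} U23={a,b,e,f,g,h} U24={a,b,e,f,g,h} U34={a,b,c,e,f,g,h}
  U123={a,b,e,f,h} U124={a,b,e,f,h} U134={a,b,e,f,h} U234={a,b,e,f,g,h}
  U1234={a,b,e,f,h}
C dims 4,6,4,1; δ0: rk_F5 3; δ1: rk_F5 3; δ2: rk_F5 1
Ȟ^0: (4−3)−0=1 ⇒ Z/5
Ȟ^1: (6−3)−3=0 ⇒ 0
Ȟ^2: (4−1)−3=0 ⇒ 0

Ȟ^0(U;F) ≅ Z/5, Ȟ^1(U;F) ≅ 0, Ȟ^2(U;F) ≅ 0


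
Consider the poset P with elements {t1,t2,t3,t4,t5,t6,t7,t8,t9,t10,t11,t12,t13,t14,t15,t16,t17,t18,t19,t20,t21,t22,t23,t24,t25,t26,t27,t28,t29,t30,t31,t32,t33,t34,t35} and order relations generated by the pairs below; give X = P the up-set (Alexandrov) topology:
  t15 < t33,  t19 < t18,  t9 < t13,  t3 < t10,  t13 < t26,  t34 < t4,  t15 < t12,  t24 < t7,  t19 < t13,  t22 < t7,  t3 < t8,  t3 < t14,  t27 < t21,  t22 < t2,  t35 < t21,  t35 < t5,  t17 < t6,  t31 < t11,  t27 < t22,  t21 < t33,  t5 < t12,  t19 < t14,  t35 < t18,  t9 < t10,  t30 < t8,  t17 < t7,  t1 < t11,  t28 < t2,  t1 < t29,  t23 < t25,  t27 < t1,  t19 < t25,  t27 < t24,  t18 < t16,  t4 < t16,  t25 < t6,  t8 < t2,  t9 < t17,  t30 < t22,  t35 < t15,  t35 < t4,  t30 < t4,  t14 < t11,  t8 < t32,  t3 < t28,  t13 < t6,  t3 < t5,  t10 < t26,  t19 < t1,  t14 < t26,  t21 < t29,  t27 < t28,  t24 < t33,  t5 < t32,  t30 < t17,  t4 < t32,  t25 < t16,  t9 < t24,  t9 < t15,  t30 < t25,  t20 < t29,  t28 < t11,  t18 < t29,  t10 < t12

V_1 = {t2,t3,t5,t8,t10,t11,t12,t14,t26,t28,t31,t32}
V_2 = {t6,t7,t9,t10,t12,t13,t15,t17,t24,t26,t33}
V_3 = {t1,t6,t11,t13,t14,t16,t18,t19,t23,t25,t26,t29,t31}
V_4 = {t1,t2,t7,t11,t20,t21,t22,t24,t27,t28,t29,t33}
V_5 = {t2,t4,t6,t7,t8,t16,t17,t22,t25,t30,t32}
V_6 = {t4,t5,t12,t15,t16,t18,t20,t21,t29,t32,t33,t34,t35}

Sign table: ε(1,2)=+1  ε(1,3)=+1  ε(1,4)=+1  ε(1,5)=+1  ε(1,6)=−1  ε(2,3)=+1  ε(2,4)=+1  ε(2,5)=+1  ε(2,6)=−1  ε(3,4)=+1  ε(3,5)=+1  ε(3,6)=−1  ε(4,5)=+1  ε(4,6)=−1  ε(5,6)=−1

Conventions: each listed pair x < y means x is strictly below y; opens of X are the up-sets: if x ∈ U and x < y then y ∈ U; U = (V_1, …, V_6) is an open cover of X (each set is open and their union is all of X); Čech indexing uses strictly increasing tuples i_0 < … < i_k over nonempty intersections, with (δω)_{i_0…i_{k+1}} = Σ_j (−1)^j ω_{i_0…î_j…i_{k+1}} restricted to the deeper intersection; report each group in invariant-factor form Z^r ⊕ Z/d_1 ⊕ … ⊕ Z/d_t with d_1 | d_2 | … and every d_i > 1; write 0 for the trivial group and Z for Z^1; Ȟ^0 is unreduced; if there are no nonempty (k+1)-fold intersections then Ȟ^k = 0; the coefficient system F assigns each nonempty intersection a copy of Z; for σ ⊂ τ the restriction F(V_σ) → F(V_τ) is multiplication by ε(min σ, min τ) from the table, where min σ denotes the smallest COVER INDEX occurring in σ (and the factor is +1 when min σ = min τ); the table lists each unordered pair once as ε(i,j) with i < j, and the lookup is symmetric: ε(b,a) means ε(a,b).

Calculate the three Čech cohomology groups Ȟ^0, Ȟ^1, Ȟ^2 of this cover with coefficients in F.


cover nerve:
  V12={t10,t12,t26} V13={t11,t14,t26,t31} V14={t2,t11,t28} V15={t2,t8,t32} V16={t5,t12,t32} V23={t6,t13,t26} V24={t7,t24,t33} V25={t6,t7,t17} V26={t12,t15,t33} V34={t1,t11,t29} V35={t6,t16,t25} V36={t16,t18,t29} V45={t2,t7,t22} V46={t20,t21,t29,t33} V56={t4,t16,t32}
  V123={t26} V126={t12} V134={t11} V145={t2} V156={t32} V235={t6} V245={t7} V246={t33} V346={t29} V356={t16}
C dims 6,15,10; δ0: rk 5, SNF 1^5; δ1: rk 10, SNF 1^9·2
Ȟ^0: (6−5)−0=1 ⇒ Z
Ȟ^1: (15−10)−5=0 ⇒ 0
Ȟ^2: (10−0)−10=0 plus torsion [2] ⇒ Z/2

Ȟ^0 = Z, Ȟ^1 = 0 and Ȟ^2 = Z/2


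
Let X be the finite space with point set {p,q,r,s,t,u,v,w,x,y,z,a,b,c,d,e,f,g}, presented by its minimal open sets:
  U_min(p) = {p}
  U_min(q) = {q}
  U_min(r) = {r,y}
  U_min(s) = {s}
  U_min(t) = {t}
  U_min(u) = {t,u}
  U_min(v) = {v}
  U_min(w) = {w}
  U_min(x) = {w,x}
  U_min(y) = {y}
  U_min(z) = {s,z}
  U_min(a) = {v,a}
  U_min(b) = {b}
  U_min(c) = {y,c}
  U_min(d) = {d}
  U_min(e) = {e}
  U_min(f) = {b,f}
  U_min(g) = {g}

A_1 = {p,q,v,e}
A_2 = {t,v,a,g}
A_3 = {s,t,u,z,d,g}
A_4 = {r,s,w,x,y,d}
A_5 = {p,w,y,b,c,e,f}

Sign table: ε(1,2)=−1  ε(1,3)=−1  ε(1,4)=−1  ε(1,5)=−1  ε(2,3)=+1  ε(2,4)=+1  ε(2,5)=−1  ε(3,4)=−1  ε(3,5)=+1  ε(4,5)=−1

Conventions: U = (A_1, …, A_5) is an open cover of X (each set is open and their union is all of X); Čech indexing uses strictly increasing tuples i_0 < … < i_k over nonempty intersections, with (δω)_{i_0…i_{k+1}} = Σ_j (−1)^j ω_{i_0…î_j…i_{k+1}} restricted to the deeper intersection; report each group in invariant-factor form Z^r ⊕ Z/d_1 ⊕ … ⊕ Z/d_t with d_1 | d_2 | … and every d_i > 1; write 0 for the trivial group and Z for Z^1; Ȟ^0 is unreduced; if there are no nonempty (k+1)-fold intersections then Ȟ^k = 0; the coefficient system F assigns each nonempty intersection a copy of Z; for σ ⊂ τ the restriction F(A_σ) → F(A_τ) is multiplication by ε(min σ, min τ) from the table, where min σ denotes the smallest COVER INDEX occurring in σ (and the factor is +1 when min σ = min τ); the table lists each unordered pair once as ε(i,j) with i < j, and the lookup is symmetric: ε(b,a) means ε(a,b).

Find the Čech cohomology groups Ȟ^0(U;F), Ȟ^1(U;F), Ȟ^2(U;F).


nerve of the cover:
  A12={v} A15={p,e} A23={t,g} A34={s,d} A45={w,y}
C dims 5,5; δ0: rk 4, SNF 1^4
Ȟ^0 = (5 − 4) − 0 = 1, so Ȟ^0 ≅ Z
Ȟ^1 = (5 − 0) − 4 = 1, so Ȟ^1 ≅ Z
Ȟ^2 = (0 − 0) − 0 = 0, so Ȟ^2 ≅ 0

Ȟ^0 = Z,  Ȟ^1 = Z,  Ȟ^2 = 0


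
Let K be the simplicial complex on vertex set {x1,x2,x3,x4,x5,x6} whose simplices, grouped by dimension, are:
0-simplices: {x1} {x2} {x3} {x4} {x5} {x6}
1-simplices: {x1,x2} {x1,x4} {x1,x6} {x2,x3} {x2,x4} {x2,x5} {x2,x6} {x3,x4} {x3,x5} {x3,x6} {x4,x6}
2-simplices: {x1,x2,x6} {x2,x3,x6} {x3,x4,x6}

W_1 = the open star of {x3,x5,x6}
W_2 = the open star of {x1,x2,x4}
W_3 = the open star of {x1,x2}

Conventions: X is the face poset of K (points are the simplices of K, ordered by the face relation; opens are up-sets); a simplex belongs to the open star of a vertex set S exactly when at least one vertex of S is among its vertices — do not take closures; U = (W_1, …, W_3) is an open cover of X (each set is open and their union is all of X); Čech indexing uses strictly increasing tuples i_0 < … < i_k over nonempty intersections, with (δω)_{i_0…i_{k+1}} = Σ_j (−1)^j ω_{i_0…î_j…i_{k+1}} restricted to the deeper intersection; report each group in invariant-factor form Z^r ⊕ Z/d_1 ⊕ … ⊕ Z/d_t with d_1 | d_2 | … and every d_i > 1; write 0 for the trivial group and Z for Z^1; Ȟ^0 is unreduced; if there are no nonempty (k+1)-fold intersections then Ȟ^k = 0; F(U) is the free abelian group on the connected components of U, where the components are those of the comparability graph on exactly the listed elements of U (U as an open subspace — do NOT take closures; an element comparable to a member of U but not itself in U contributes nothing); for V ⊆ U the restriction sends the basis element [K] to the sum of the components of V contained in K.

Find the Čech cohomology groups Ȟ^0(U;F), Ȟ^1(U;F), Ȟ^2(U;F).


Ȟ^0(U;F) ≅ Z,  Ȟ^1(U;F) ≅ Z^2,  Ȟ^2(U;F) ≅ 0

cover nerve:
  W1={{x3},{x5},{x6},{x1,x6},{x2,x3},{x2,x5},{x2,x6},{x3,x4},{x3,x5},{x3,x6},{x4,x6},{x1,x2,x6},{x2,x3,x6},{x3,x4,x6}} W2={{x1},{x2},{x4},{x1,x2},{x1,x4},{x1,x6},{x2,x3},{x2,x4},{x2,x5},{x2,x6},{x3,x4},{x4,x6},{x1,x2,x6},{x2,x3,x6},{x3,x4,x6}} W3={{x1},{x2},{x1,x2},{x1,x4},{x1,x6},{x2,x3},{x2,x4},{x2,x5},{x2,x6},{x1,x2,x6},{x2,x3,x6}}
  W12={{x1,x6},{x2,x3},{x2,x5},{x2,x6},{x3,x4},{x4,x6},{x1,x2,x6},{x2,x3,x6},{x3,x4,x6}} W13={{x1,x6},{x2,x3},{x2,x5},{x2,x6},{x1,x2,x6},{x2,x3,x6}} W23={{x1},{x2},{x1,x2},{x1,x4},{x1,x6},{x2,x3},{x2,x4},{x2,x5},{x2,x6},{x1,x2,x6},{x2,x3,x6}}
  W123={{x1,x6},{x2,x3},{x2,x5},{x2,x6},{x1,x2,x6},{x2,x3,x6}}
components per intersection:
  W1: {{x3},{x5},{x6},{x1,x6},{x2,x3},{x2,x5},{x2,x6},{x3,x4},{x3,x5},{x3,x6},{x4,x6},{x1,x2,x6},{x2,x3,x6},{x3,x4,x6}}
  W2: {{x1},{x2},{x4},{x1,x2},{x1,x4},{x1,x6},{x2,x3},{x2,x4},{x2,x5},{x2,x6},{x3,x4},{x4,x6},{x1,x2,x6},{x2,x3,x6},{x3,x4,x6}}
  W3: {{x1},{x2},{x1,x2},{x1,x4},{x1,x6},{x2,x3},{x2,x4},{x2,x5},{x2,x6},{x1,x2,x6},{x2,x3,x6}}
  W12: {{x1,x6},{x2,x3},{x2,x6},{x1,x2,x6},{x2,x3,x6}} {{x2,x5}} {{x3,x4},{x4,x6},{x3,x4,x6}}
  W13: {{x1,x6},{x2,x3},{x2,x6},{x1,x2,x6},{x2,x3,x6}} {{x2,x5}}
  W23: {{x1},{x2},{x1,x2},{x1,x4},{x1,x6},{x2,x3},{x2,x4},{x2,x5},{x2,x6},{x1,x2,x6},{x2,x3,x6}}
  W123: {{x1,x6},{x2,x3},{x2,x6},{x1,x2,x6},{x2,x3,x6}} {{x2,x5}}
C dims 3,6,2; δ0: rk 2, SNF 1^2; δ1: rk 2, SNF 1^2
Ȟ^0: (3−2)−0=1 ⇒ Z
Ȟ^1: (6−2)−2=2 ⇒ Z^2
Ȟ^2: (2−0)−2=0 ⇒ 0


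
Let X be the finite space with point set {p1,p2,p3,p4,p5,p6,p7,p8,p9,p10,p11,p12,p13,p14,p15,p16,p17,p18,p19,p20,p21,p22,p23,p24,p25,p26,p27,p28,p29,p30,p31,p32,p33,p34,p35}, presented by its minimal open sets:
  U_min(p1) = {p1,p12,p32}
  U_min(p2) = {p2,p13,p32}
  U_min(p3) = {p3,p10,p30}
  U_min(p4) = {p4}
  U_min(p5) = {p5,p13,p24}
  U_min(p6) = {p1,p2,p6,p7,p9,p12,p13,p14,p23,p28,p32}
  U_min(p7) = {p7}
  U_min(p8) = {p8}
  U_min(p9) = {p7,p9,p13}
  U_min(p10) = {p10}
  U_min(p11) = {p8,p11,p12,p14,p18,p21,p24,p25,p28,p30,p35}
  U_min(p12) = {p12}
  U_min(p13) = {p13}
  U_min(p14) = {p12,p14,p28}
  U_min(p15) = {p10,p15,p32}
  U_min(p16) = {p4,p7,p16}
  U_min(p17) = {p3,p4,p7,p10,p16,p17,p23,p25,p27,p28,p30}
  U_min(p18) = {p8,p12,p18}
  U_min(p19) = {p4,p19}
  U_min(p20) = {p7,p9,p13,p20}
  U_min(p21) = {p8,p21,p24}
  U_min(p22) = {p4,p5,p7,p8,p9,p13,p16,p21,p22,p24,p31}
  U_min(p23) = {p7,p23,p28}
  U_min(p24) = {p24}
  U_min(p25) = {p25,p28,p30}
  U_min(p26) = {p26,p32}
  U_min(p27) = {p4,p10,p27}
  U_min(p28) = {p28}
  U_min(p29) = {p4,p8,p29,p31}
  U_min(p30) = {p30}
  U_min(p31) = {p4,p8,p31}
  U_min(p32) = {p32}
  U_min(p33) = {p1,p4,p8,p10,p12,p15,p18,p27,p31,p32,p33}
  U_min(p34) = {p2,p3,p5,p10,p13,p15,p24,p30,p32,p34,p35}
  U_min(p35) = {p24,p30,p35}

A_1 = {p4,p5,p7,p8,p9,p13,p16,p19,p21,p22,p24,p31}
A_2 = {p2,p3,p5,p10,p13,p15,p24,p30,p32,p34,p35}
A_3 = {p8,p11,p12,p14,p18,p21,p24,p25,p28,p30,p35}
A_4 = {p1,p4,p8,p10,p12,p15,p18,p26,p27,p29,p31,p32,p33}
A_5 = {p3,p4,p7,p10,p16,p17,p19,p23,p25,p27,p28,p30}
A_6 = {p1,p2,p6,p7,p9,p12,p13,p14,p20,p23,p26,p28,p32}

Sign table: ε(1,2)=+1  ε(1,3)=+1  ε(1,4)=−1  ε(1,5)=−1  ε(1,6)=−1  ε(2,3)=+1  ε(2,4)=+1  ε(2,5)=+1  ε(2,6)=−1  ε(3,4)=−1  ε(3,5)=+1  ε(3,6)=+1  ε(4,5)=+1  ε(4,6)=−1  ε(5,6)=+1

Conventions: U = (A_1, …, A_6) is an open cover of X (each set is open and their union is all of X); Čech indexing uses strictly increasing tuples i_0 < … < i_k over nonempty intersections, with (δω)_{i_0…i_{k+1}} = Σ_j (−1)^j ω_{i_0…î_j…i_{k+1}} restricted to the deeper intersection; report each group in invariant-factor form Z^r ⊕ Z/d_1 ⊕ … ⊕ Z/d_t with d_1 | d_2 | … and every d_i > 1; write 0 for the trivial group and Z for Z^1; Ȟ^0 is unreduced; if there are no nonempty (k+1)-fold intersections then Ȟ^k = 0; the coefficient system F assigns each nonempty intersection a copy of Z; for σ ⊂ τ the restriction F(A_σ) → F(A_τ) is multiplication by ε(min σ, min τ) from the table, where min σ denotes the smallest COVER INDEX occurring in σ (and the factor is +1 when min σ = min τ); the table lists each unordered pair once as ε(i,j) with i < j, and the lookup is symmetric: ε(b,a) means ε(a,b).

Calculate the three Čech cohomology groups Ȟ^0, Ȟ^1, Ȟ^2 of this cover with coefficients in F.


nonempty intersections:
  A12={p5,p13,p24} A13={p8,p21,p24} A14={p4,p8,p31} A15={p4,p7,p16,p19} A16={p7,p9,p13} A23={p24,p30,p35} A24={p10,p15,p32} A25={p3,p10,p30} A26={p2,p13,p32} A34={p8,p12,p18} A35={p25,p28,p30} A36={p12,p14,p28} A45={p4,p10,p27} A46={p1,p12,p26,p32} A56={p7,p23,p28}
  A123={p24} A126={p13} A134={p8} A145={p4} A156={p7} A235={p30} A245={p10} A246={p32} A346={p12} A356={p28}
C dims 6,15,10; δ0: rk 6, SNF 1^5·2; δ1: rk 9, SNF 1^9
Ȟ^0: (6−6)−0=0 ⇒ 0
Ȟ^1: (15−9)−6=0 plus torsion [2] ⇒ Z/2
Ȟ^2: (10−0)−9=1 ⇒ Z

Ȟ^0 = 0, Ȟ^1 = Z/2 and Ȟ^2 = Z


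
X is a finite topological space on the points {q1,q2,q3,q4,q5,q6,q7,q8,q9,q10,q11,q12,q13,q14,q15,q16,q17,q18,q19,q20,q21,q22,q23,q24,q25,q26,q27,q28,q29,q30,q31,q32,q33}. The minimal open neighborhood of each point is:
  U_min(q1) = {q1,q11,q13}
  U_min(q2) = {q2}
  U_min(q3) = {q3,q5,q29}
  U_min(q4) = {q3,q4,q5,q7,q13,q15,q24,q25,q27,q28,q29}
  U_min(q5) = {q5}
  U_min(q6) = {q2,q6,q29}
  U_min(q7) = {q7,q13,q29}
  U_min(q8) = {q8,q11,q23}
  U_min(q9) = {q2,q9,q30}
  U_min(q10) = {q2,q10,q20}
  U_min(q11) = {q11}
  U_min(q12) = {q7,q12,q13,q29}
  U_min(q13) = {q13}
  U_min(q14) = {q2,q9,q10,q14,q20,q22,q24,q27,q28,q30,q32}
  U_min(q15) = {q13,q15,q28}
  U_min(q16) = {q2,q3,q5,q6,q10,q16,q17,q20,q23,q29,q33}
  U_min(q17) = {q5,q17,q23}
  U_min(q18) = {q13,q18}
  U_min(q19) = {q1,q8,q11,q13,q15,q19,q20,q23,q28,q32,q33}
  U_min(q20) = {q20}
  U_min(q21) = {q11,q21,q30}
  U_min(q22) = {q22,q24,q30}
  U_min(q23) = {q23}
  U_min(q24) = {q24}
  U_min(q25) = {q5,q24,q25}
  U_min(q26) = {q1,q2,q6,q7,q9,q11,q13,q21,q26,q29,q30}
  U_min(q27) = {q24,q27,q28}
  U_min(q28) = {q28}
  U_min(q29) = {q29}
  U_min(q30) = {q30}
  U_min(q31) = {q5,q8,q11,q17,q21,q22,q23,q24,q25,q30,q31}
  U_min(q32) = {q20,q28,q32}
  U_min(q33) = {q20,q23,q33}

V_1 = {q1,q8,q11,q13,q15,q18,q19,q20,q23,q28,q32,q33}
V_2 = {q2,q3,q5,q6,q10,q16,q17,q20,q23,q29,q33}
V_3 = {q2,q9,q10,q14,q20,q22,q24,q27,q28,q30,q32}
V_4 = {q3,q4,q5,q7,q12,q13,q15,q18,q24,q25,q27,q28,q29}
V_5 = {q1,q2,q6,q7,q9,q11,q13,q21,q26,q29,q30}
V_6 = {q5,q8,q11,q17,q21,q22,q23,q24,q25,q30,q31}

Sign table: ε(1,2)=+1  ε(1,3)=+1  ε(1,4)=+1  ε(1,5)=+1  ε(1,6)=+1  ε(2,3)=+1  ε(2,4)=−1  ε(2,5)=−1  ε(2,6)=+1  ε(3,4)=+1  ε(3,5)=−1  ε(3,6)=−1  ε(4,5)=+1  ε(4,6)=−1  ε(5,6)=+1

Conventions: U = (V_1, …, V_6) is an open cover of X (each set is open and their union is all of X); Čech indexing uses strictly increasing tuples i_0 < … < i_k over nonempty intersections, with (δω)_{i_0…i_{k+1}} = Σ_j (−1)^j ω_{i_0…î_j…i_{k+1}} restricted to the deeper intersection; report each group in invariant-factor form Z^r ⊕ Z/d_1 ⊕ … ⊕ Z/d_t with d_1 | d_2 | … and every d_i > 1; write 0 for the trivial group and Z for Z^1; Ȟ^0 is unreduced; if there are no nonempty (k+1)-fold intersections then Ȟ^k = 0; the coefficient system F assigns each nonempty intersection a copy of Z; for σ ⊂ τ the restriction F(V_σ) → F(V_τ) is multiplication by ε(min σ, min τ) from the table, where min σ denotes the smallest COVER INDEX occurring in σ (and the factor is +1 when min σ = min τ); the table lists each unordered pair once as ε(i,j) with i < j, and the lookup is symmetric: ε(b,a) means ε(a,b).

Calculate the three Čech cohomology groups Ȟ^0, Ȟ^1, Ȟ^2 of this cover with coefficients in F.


Ȟ^0 = 0, Ȟ^1 = Z/2 and Ȟ^2 = Z

nerve of the cover:
  V12={q20,q23,q33} V13={q20,q28,q32} V14={q13,q15,q18,q28} V15={q1,q11,q13} V16={q8,q11,q23} V23={q2,q10,q20} V24={q3,q5,q29} V25={q2,q6,q29} V26={q5,q17,q23} V34={q24,q27,q28} V35={q2,q9,q30} V36={q22,q24,q30} V45={q7,q13,q29} V46={q5,q24,q25} V56={q11,q21,q30}
  V123={q20} V126={q23} V134={q28} V145={q13} V156={q11} V235={q2} V245={q29} V246={q5} V346={q24} V356={q30}
C dims 6,15,10; δ0: rk 6, SNF 1^5·2; δ1: rk 9, SNF 1^9
Ȟ^0 = (6 − 6) − 0 = 0, so Ȟ^0 ≅ 0
Ȟ^1 = (15 − 9) − 6 = 0 plus torsion [2], so Ȟ^1 ≅ Z/2
Ȟ^2 = (10 − 0) − 9 = 1, so Ȟ^2 ≅ Z


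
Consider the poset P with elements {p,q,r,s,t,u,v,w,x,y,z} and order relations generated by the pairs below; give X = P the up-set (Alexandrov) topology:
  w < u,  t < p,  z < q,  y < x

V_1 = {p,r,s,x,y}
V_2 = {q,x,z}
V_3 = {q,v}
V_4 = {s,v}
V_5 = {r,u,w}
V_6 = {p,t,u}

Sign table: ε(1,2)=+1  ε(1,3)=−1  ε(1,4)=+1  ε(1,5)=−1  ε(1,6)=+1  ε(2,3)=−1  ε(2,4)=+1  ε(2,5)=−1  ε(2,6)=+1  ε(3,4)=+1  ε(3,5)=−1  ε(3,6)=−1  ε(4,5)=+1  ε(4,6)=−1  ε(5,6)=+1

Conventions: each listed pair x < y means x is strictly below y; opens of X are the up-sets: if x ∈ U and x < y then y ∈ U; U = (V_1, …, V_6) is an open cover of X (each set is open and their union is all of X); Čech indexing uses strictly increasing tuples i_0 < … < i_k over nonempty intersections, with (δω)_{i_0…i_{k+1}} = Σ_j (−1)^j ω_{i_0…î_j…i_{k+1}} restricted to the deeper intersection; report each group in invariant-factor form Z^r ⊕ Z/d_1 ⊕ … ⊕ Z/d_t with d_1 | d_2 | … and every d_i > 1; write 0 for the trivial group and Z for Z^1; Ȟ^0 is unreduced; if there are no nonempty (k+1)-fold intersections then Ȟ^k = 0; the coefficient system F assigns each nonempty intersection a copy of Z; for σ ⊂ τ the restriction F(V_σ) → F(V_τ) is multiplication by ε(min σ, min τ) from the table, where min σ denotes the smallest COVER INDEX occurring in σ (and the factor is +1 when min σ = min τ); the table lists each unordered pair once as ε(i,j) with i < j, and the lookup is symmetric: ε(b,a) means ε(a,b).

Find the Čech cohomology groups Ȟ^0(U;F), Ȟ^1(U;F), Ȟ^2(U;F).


nonempty intersections:
  V12={x} V14={s} V15={r} V16={p} V23={q} V34={v} V56={u}
C dims 6,7; δ0: rk 6, SNF 1^5·2
Ȟ^0: (6−6)−0=0 ⇒ 0
Ȟ^1: (7−0)−6=1 plus torsion [2] ⇒ Z ⊕ Z/2
Ȟ^2: (0−0)−0=0 ⇒ 0

Ȟ^0(U;F) ≅ 0; Ȟ^1(U;F) ≅ Z ⊕ Z/2; Ȟ^2(U;F) ≅ 0


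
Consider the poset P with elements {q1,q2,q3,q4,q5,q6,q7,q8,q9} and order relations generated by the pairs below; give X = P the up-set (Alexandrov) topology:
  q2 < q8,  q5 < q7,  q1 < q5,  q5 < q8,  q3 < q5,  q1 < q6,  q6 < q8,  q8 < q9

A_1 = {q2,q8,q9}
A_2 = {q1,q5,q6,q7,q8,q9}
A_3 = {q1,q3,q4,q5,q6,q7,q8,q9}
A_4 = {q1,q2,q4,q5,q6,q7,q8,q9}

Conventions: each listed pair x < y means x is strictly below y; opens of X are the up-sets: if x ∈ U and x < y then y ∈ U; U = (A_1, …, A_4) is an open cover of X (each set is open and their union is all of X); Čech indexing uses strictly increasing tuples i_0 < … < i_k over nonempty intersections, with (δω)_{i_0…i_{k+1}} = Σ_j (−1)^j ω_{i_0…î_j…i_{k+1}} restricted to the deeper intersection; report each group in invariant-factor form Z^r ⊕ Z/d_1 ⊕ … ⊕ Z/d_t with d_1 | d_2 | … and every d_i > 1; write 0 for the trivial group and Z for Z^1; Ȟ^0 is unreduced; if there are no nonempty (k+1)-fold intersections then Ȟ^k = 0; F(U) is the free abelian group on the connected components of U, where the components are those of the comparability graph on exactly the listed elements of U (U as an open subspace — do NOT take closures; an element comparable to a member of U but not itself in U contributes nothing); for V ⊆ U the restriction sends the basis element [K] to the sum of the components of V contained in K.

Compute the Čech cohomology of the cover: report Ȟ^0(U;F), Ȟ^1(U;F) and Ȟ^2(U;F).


Ȟ^0(U;F) ≅ Z^2, Ȟ^1(U;F) ≅ 0 and Ȟ^2(U;F) ≅ 0

nonempty overlaps:
  A12={q8,q9} A13={q8,q9} A14={q2,q8,q9} A23={q1,q5,q6,q7,q8,q9} A24={q1,q5,q6,q7,q8,q9} A34={q1,q4,q5,q6,q7,q8,q9}
  A123={q8,q9} A124={q8,q9} A134={q8,q9} A234={q1,q5,q6,q7,q8,q9}
  A1234={q8,q9}
components per intersection:
  A1: {q2,q8,q9}
  A2: {q1,q5,q6,q7,q8,q9}
  A3: {q1,q3,q5,q6,q7,q8,q9} {q4}
  A4: {q1,q2,q5,q6,q7,q8,q9} {q4}
  A12: {q8,q9}
  A13: {q8,q9}
  A14: {q2,q8,q9}
  A23: {q1,q5,q6,q7,q8,q9}
  A24: {q1,q5,q6,q7,q8,q9}
  A34: {q1,q5,q6,q7,q8,q9} {q4}
  A123: {q8,q9}
  A124: {q8,q9}
  A134: {q8,q9}
  A234: {q1,q5,q6,q7,q8,q9}
  A1234: {q8,q9}
C dims 6,7,4,1; δ0: rk 4, SNF 1^4; δ1: rk 3, SNF 1^3; δ2: rk 1, SNF 1^1
degree 0: 6−4−0 = 2 → Ȟ^0 ≅ Z^2
degree 1: 7−3−4 = 0 → Ȟ^1 ≅ 0
degree 2: 4−1−3 = 0 → Ȟ^2 ≅ 0
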